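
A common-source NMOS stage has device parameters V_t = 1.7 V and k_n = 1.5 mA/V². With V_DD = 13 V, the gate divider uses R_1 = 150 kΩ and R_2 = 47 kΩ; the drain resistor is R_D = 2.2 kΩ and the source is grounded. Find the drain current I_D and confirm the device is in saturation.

I_D ≈ 1.5 mA

V_G = V_DD·R_2/(R_1+R_2) = 13×47/197 = 3.1 V. With the source grounded, V_GS = V_G = 3.1 V.
Assume saturation: I_D = (k_n/2)(V_GS − V_t)² = (1.5/2)×(3.1 − 1.7)² = 0.75×1.4² = 1.47 mA.
V_DS = V_DD − I_D·R_D = 13 − 1.47×2.2 = 9.76 V.
Saturation requires V_DS ≥ V_GS − V_t = 1.4 V; 9.76 ≥ 1.4 ✓.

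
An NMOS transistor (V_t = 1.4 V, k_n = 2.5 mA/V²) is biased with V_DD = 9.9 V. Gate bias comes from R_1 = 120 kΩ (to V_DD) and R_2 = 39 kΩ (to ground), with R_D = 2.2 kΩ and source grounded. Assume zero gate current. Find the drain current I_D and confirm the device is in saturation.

V_G = V_DD·R_2/(R_1+R_2) = 9.9×39/159 = 2.43 V. With the source grounded, V_GS = V_G = 2.43 V.
Assume saturation: I_D = (k_n/2)(V_GS − V_t)² = (2.5/2)×(2.43 − 1.4)² = 1.25×1.03² = 1.32 mA.
V_DS = V_DD − I_D·R_D = 9.9 − 1.32×2.2 = 6.99 V.
Saturation requires V_DS ≥ V_GS − V_t = 1.03 V; 6.99 ≥ 1.03 ✓.

I_D ≈ 1.3 mA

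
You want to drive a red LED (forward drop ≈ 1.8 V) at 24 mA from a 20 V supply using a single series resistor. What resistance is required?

R ≈ 0.76 kΩ

The resistor drops V_S − V_D = 20 − 1.8 = 18.2 V at 24 mA.
R = 18.2 V / 24 mA = 0.758 kΩ.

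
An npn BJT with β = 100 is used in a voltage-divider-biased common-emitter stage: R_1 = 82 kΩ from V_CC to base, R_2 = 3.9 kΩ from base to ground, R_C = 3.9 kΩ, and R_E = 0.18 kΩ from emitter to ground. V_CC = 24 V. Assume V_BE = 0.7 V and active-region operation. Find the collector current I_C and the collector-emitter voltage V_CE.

I_C ≈ 1.8 mA, V_CE ≈ 17 V

Thevenize the base divider: V_Th = V_CC·R_2/(R_1+R_2) = 24×3.9/85.9 = 1.09 V, R_Th = R_1‖R_2 = 3.72 kΩ.
Base-emitter loop: V_Th = I_B·R_Th + V_BE + (β+1)I_B·R_E, so I_B = (1.09 − 0.7) / (3.72 + 101×0.18) = 0.0178 mA.
I_C = β·I_B = 100×0.0178 = 1.78 mA, and I_E = (β+1)I_B = 1.8 mA.
V_CE = V_CC − I_C·R_C − I_E·R_E = 24 − 1.78×3.9 − 1.8×0.18 = 16.7 V.
V_CE = 16.7 V > 0.2 V confirms active-region operation.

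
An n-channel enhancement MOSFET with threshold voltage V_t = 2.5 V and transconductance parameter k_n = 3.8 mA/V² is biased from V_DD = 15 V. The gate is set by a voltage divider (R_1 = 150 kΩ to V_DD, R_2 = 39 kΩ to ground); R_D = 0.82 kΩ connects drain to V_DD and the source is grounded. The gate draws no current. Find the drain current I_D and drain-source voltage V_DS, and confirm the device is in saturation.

I_D ≈ 0.67 mA, V_DS ≈ 14 V

V_G = V_DD·R_2/(R_1+R_2) = 15×39/189 = 3.1 V. With the source grounded, V_GS = V_G = 3.1 V.
Assume saturation: I_D = (k_n/2)(V_GS − V_t)² = (3.8/2)×(3.1 − 2.5)² = 1.9×0.595² = 0.673 mA.
V_DS = V_DD − I_D·R_D = 15 − 0.673×0.82 = 14.4 V.
Saturation requires V_DS ≥ V_GS − V_t = 0.595 V; 14.4 ≥ 0.595 ✓.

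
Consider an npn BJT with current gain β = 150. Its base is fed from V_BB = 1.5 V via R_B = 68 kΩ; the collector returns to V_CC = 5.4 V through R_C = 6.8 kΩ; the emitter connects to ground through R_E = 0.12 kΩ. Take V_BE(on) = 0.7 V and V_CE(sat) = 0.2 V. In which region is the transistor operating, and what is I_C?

saturation; I_C ≈ 0.75 mA

Assume active: I_B = (1.5 − 0.7)/(68 + 151×0.12) = 0.00929 mA, I_C = β·I_B = 1.39 mA.
Then V_CE = 5.4 − 1.39×6.8 − 1.4×0.12 = -4.24 V < 0.2 V — the active assumption fails.
Re-solve with V_CE = 0.2 V. KCL at the emitter: V_E/R_E = (V_BB−0.7−V_E)/R_B + (V_CC−0.2−V_E)/R_C, giving V_E = 0.0914 V.
I_C = (V_CC − 0.2 − V_E)/R_C = (5.2 − 0.0914)/6.8 = 0.751 mA.
Check: I_B = (0.8 − 0.0914)/68 = 0.0104 mA, and β·I_B = 1.56 mA > I_C, confirming saturation.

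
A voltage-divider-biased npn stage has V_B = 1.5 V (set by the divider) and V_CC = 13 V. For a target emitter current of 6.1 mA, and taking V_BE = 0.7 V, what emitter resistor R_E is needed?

R_E ≈ 0.13 kΩ

V_E = V_B − V_BE = 1.5 − 0.7 = 0.8 V.
R_E = V_E / I_E = 0.8 / 6.1 = 0.131 kΩ.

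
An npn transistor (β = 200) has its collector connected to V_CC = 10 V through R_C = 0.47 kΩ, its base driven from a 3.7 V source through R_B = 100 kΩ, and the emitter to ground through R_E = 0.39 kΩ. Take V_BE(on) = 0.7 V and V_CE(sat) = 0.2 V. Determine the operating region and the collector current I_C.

Assume active. Base-emitter loop: I_B = (V_BB − V_BE)/(R_B + (β+1)R_E) = (3.7 − 0.7)/(100 + 201×0.39) = 0.0168 mA.
I_C = β·I_B = 200×0.0168 = 3.36 mA.
V_CE = V_CC − I_C·R_C − I_E·R_E = 10 − 3.36×0.47 − 3.38×0.39 = 7.1 V > V_CE(sat), so the active-region assumption holds.

active; I_C ≈ 3.4 mA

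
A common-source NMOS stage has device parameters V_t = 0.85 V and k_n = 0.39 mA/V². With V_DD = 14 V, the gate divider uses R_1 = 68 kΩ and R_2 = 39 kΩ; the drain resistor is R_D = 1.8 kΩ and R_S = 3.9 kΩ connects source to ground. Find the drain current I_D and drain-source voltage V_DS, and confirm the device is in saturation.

I_D ≈ 0.63 mA, V_DS ≈ 10 V

V_G = V_DD·R_2/(R_1+R_2) = 14×39/107 = 5.1 V.
Assume saturation: I_D = (k_n/2)(V_GS − V_t)² with V_GS = V_G − I_D·R_S = 5.1 − 3.9·I_D.
Substituting gives 2.97·I_D² − 7.47·I_D + 3.53 = 0, with roots I_D = 0.63 or 1.89 mA.
The root I_D = 1.89 mA gives V_GS = -2.26 V ≤ V_t, so take I_D = 0.63 mA.
Then V_GS = 2.65 V and V_DS = V_DD − I_D(R_D+R_S) = 14 − 0.63×5.7 = 10.4 V.
Saturation requires V_DS ≥ V_GS − V_t = 1.8 V; 10.4 ≥ 1.8 ✓.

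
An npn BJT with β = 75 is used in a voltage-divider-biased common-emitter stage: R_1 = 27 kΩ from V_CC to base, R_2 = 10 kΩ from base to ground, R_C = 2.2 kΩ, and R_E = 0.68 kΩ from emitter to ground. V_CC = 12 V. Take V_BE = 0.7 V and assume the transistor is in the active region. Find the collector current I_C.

Thevenize the base divider: V_Th = V_CC·R_2/(R_1+R_2) = 12×10/37 = 3.24 V, R_Th = R_1‖R_2 = 7.3 kΩ.
Base-emitter loop: V_Th = I_B·R_Th + V_BE + (β+1)I_B·R_E, so I_B = (3.24 − 0.7) / (7.3 + 76×0.68) = 0.0431 mA.
I_C = β·I_B = 75×0.0431 = 3.23 mA, and I_E = (β+1)I_B = 3.28 mA.
V_CE = V_CC − I_C·R_C − I_E·R_E = 12 − 3.23×2.2 − 3.28×0.68 = 2.66 V.
V_CE = 2.66 V > 0.2 V confirms active-region operation.

I_C ≈ 3.2 mA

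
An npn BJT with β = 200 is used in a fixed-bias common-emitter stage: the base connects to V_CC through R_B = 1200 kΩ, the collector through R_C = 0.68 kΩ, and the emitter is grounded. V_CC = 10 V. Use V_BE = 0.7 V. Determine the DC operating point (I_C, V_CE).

I_C ≈ 1.6 mA, V_CE ≈ 8.9 V

Base loop: V_CC = I_B·R_B + V_BE, so I_B = (10 − 0.7)/1200 kΩ = 0.00775 mA.
In the active region I_C = β·I_B = 200 × 0.00775 = 1.55 mA.
Collector loop: V_CE = V_CC − I_C·R_C = 10 − 1.55×0.68 = 8.95 V.
Since V_CE = 8.95 V > V_CE(sat) ≈ 0.2 V, the transistor is in the active region as assumed.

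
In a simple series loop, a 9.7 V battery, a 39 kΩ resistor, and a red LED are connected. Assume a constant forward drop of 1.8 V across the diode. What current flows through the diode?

I ≈ 0.2 mA

KVL around the loop: 9.7 = V_D + I·R = 1.8 + I × 39 kΩ.
So I = (9.7 − 1.8) / 39 kΩ = 7.9 / 39 = 0.203 mA.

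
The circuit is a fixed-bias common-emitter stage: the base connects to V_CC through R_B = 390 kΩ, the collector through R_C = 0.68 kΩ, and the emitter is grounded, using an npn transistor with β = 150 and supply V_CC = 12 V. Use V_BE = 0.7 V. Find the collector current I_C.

Base loop: V_CC = I_B·R_B + V_BE, so I_B = (12 − 0.7)/390 kΩ = 0.029 mA.
In the active region I_C = β·I_B = 150 × 0.029 = 4.35 mA.
Collector loop: V_CE = V_CC − I_C·R_C = 12 − 4.35×0.68 = 9.04 V.
Since V_CE = 9.04 V > V_CE(sat) ≈ 0.2 V, the transistor is in the active region as assumed.

I_C ≈ 4.3 mA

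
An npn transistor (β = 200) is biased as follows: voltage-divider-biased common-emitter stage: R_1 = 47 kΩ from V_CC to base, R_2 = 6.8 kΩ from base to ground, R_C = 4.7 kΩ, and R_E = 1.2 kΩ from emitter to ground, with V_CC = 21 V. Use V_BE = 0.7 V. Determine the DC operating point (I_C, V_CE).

I_C ≈ 1.6 mA, V_CE ≈ 12 V

Thevenize the base divider: V_Th = V_CC·R_2/(R_1+R_2) = 21×6.8/53.8 = 2.65 V, R_Th = R_1‖R_2 = 5.94 kΩ.
Base-emitter loop: V_Th = I_B·R_Th + V_BE + (β+1)I_B·R_E, so I_B = (2.65 − 0.7) / (5.94 + 201×1.2) = 0.00791 mA.
I_C = β·I_B = 200×0.00791 = 1.58 mA, and I_E = (β+1)I_B = 1.59 mA.
V_CE = V_CC − I_C·R_C − I_E·R_E = 21 − 1.58×4.7 − 1.59×1.2 = 11.7 V.
V_CE = 11.7 V > 0.2 V confirms active-region operation.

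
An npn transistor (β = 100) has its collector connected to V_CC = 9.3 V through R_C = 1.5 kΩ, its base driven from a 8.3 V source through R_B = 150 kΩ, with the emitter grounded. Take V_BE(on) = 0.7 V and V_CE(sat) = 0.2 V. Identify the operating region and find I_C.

active; I_C ≈ 5.1 mA

Assume active. Base-emitter loop: I_B = (V_BB − V_BE)/R_B = (8.3 − 0.7)/150 = 0.0507 mA.
I_C = β·I_B = 100×0.0507 = 5.07 mA.
V_CE = V_CC − I_C·R_C = 9.3 − 5.07×1.5 = 1.7 V > V_CE(sat), so the active-region assumption holds.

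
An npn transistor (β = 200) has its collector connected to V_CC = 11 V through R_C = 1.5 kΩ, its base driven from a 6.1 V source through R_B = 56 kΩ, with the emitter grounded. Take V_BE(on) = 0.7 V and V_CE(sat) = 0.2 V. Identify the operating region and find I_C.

Assume active: I_B = (6.1 − 0.7)/56 = 0.0964 mA, giving I_C = β·I_B = 19.3 mA.
But then V_CE = 11 − 19.3×1.5 = -17.9 V < V_CE(sat) = 0.2 V — impossible in the active region.
So the transistor is saturated. With V_CE = 0.2 V, I_C = (V_CC − 0.2)/R_C = 10.8/1.5 = 7.2 mA.
Check: β·I_B = 19.3 mA > I_C = 7.2 mA, confirming saturation.

saturation; I_C ≈ 7.2 mA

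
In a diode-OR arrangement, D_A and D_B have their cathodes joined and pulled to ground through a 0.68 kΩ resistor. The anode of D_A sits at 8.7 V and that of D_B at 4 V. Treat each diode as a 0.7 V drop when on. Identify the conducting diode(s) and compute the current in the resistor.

Only D_A conducts; I_R ≈ 12 mA

Assume both conduct. Then node N would need to be at both 8.7−0.7 = 8 V and 4−0.7 = 3.3 V, which is impossible.
Assume only D_A conducts: V_N = 8.7 − 0.7 = 8 V, so I_R = 8/0.68 = 11.8 mA.
Check D_B: its anode-to-cathode voltage is 4 − 8 = -4 V < 0.7 V, so it is off. The assumption is consistent.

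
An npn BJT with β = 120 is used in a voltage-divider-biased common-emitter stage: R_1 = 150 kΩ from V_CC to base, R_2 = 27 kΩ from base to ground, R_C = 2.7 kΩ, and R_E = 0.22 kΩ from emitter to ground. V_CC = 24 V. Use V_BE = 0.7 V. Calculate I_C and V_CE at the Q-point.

I_C ≈ 7.2 mA, V_CE ≈ 3 V

Thevenize the base divider: V_Th = V_CC·R_2/(R_1+R_2) = 24×27/177 = 3.66 V, R_Th = R_1‖R_2 = 22.9 kΩ.
Base-emitter loop: V_Th = I_B·R_Th + V_BE + (β+1)I_B·R_E, so I_B = (3.66 − 0.7) / (22.9 + 121×0.22) = 0.0598 mA.
I_C = β·I_B = 120×0.0598 = 7.18 mA, and I_E = (β+1)I_B = 7.24 mA.
V_CE = V_CC − I_C·R_C − I_E·R_E = 24 − 7.18×2.7 − 7.24×0.22 = 3.03 V.
V_CE = 3.03 V > 0.2 V confirms active-region operation.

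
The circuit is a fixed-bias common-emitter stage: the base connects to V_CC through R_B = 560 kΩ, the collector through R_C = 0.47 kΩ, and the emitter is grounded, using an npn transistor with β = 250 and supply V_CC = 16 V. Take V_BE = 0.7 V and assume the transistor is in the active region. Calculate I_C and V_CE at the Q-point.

I_C ≈ 6.8 mA, V_CE ≈ 13 V

Base loop: V_CC = I_B·R_B + V_BE, so I_B = (16 − 0.7)/560 kΩ = 0.0273 mA.
In the active region I_C = β·I_B = 250 × 0.0273 = 6.83 mA.
Collector loop: V_CE = V_CC − I_C·R_C = 16 − 6.83×0.47 = 12.8 V.
Since V_CE = 12.8 V > V_CE(sat) ≈ 0.2 V, the transistor is in the active region as assumed.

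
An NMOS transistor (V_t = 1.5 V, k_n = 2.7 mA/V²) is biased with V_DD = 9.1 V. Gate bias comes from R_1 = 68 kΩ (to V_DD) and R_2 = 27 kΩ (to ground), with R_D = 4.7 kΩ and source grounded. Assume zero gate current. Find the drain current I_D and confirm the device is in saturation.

I_D ≈ 1.6 mA

V_G = V_DD·R_2/(R_1+R_2) = 9.1×27/95 = 2.59 V. With the source grounded, V_GS = V_G = 2.59 V.
Assume saturation: I_D = (k_n/2)(V_GS − V_t)² = (2.7/2)×(2.59 − 1.5)² = 1.35×1.09² = 1.59 mA.
V_DS = V_DD − I_D·R_D = 9.1 − 1.59×4.7 = 1.61 V.
Saturation requires V_DS ≥ V_GS − V_t = 1.09 V; 1.61 ≥ 1.09 ✓.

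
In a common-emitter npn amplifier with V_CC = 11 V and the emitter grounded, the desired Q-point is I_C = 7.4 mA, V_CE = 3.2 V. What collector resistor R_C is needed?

R_C ≈ 1.1 kΩ

Collector loop: V_CC = I_C·R_C + V_CE.
R_C = (V_CC − V_CE)/I_C = (11 − 3.2)/7.4 = 1.05 kΩ.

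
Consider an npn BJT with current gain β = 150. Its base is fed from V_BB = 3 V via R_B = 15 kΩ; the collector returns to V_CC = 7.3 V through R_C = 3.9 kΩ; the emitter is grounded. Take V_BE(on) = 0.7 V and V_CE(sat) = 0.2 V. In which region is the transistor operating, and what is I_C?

saturation; I_C ≈ 1.8 mA

Assume active: I_B = (3 − 0.7)/15 = 0.153 mA, giving I_C = β·I_B = 23 mA.
But then V_CE = 7.3 − 23×3.9 = -82.4 V < V_CE(sat) = 0.2 V — impossible in the active region.
So the transistor is saturated. With V_CE = 0.2 V, I_C = (V_CC − 0.2)/R_C = 7.1/3.9 = 1.82 mA.
Check: β·I_B = 23 mA > I_C = 1.82 mA, confirming saturation.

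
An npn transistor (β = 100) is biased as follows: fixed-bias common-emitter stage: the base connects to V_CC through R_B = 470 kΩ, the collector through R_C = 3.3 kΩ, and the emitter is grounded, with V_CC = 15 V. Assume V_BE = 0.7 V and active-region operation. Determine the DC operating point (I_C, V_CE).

Base loop: V_CC = I_B·R_B + V_BE, so I_B = (15 − 0.7)/470 kΩ = 0.0304 mA.
In the active region I_C = β·I_B = 100 × 0.0304 = 3.04 mA.
Collector loop: V_CE = V_CC − I_C·R_C = 15 − 3.04×3.3 = 4.96 V.
Since V_CE = 4.96 V > V_CE(sat) ≈ 0.2 V, the transistor is in the active region as assumed.

I_C ≈ 3 mA, V_CE ≈ 5 V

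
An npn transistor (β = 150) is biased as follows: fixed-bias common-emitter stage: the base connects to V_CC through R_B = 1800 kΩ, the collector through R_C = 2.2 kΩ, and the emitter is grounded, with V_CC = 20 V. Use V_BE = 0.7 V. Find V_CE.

V_CE ≈ 16 V

Base loop: V_CC = I_B·R_B + V_BE, so I_B = (20 − 0.7)/1800 kΩ = 0.0107 mA.
In the active region I_C = β·I_B = 150 × 0.0107 = 1.61 mA.
Collector loop: V_CE = V_CC − I_C·R_C = 20 − 1.61×2.2 = 16.5 V.
Since V_CE = 16.5 V > V_CE(sat) ≈ 0.2 V, the transistor is in the active region as assumed.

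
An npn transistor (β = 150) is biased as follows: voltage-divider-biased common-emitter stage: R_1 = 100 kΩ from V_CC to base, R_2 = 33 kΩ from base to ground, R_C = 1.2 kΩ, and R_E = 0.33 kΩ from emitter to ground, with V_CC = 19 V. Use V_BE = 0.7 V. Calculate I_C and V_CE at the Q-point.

Thevenize the base divider: V_Th = V_CC·R_2/(R_1+R_2) = 19×33/133 = 4.71 V, R_Th = R_1‖R_2 = 24.8 kΩ.
Base-emitter loop: V_Th = I_B·R_Th + V_BE + (β+1)I_B·R_E, so I_B = (4.71 − 0.7) / (24.8 + 151×0.33) = 0.0538 mA.
I_C = β·I_B = 150×0.0538 = 8.07 mA, and I_E = (β+1)I_B = 8.12 mA.
V_CE = V_CC − I_C·R_C − I_E·R_E = 19 − 8.07×1.2 − 8.12×0.33 = 6.64 V.
V_CE = 6.64 V > 0.2 V confirms active-region operation.

I_C ≈ 8.1 mA, V_CE ≈ 6.6 V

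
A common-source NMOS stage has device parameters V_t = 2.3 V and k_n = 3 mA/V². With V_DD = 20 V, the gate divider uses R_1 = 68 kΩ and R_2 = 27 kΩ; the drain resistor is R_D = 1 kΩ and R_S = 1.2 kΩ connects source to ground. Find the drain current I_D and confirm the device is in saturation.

I_D ≈ 1.9 mA

V_G = V_DD·R_2/(R_1+R_2) = 20×27/95 = 5.68 V.
Assume saturation: I_D = (k_n/2)(V_GS − V_t)² with V_GS = V_G − I_D·R_S = 5.68 − 1.2·I_D.
Substituting gives 2.16·I_D² − 13.2·I_D + 17.2 = 0, with roots I_D = 1.89 or 4.22 mA.
The root I_D = 4.22 mA gives V_GS = 0.623 V ≤ V_t, so take I_D = 1.89 mA.
Then V_GS = 3.42 V and V_DS = V_DD − I_D(R_D+R_S) = 20 − 1.89×2.2 = 15.9 V.
Saturation requires V_DS ≥ V_GS − V_t = 1.12 V; 15.9 ≥ 1.12 ✓.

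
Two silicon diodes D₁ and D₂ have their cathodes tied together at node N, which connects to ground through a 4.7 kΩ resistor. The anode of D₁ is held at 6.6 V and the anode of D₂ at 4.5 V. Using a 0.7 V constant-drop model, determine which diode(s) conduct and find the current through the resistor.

Assume both conduct. Then node N would need to be at both 6.6−0.7 = 5.9 V and 4.5−0.7 = 3.8 V, which is impossible.
Assume only D₁ conducts: V_N = 6.6 − 0.7 = 5.9 V, so I_R = 5.9/4.7 = 1.26 mA.
Check D₂: its anode-to-cathode voltage is 4.5 − 5.9 = -1.4 V < 0.7 V, so it is off. The assumption is consistent.

Only D₁ conducts; I_R ≈ 1.3 mA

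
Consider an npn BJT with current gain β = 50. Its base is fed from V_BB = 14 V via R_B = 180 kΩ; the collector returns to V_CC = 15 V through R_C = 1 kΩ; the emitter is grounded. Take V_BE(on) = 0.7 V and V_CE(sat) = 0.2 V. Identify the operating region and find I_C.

active; I_C ≈ 3.7 mA

Assume active. Base-emitter loop: I_B = (V_BB − V_BE)/R_B = (14 − 0.7)/180 = 0.0739 mA.
I_C = β·I_B = 50×0.0739 = 3.69 mA.
V_CE = V_CC − I_C·R_C = 15 − 3.69×1 = 11.3 V > V_CE(sat), so the active-region assumption holds.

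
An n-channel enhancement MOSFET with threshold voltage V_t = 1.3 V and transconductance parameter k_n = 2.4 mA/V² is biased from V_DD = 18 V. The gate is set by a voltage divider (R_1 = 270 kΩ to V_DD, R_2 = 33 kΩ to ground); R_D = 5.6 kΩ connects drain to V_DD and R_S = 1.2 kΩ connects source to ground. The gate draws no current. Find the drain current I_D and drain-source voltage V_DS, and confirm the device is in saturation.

I_D ≈ 0.21 mA, V_DS ≈ 17 V

V_G = V_DD·R_2/(R_1+R_2) = 18×33/303 = 1.96 V.
Assume saturation: I_D = (k_n/2)(V_GS − V_t)² with V_GS = V_G − I_D·R_S = 1.96 − 1.2·I_D.
Substituting gives 1.73·I_D² − 2.9·I_D + 0.523 = 0, with roots I_D = 0.205 or 1.47 mA.
The root I_D = 1.47 mA gives V_GS = 0.192 V ≤ V_t, so take I_D = 0.205 mA.
Then V_GS = 1.71 V and V_DS = V_DD − I_D(R_D+R_S) = 18 − 0.205×6.8 = 16.6 V.
Saturation requires V_DS ≥ V_GS − V_t = 0.414 V; 16.6 ≥ 0.414 ✓.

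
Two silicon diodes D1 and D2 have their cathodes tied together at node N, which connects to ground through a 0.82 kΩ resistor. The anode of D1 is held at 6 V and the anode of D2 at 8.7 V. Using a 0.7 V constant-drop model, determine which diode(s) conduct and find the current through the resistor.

Only D2 conducts; I_R ≈ 9.8 mA

Assume both conduct. Then node N would need to be at both 6−0.7 = 5.3 V and 8.7−0.7 = 8 V, which is impossible.
Assume only D2 conducts: V_N = 8.7 − 0.7 = 8 V, so I_R = 8/0.82 = 9.76 mA.
Check D1: its anode-to-cathode voltage is 6 − 8 = -2 V < 0.7 V, so it is off. The assumption is consistent.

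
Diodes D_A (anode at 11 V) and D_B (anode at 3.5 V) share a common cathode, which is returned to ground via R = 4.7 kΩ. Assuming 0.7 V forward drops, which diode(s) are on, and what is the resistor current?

Assume both conduct. Then node N would need to be at both 11−0.7 = 10.3 V and 3.5−0.7 = 2.8 V, which is impossible.
Assume only D_A conducts: V_N = 11 − 0.7 = 10.3 V, so I_R = 10.3/4.7 = 2.19 mA.
Check D_B: its anode-to-cathode voltage is 3.5 − 10.3 = -6.8 V < 0.7 V, so it is off. The assumption is consistent.

Only D_A conducts; I_R ≈ 2.2 mA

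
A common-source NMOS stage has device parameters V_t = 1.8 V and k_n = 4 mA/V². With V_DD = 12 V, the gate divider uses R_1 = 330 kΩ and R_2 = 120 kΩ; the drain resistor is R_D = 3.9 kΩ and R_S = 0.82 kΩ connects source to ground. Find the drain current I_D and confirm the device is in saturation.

V_G = V_DD·R_2/(R_1+R_2) = 12×120/450 = 3.2 V.
Assume saturation: I_D = (k_n/2)(V_GS − V_t)² with V_GS = V_G − I_D·R_S = 3.2 − 0.82·I_D.
Substituting gives 1.34·I_D² − 5.59·I_D + 3.92 = 0, with roots I_D = 0.893 or 3.27 mA.
The root I_D = 3.27 mA gives V_GS = 0.522 V ≤ V_t, so take I_D = 0.893 mA.
Then V_GS = 2.47 V and V_DS = V_DD − I_D(R_D+R_S) = 12 − 0.893×4.72 = 7.79 V.
Saturation requires V_DS ≥ V_GS − V_t = 0.668 V; 7.79 ≥ 0.668 ✓.

I_D ≈ 0.89 mA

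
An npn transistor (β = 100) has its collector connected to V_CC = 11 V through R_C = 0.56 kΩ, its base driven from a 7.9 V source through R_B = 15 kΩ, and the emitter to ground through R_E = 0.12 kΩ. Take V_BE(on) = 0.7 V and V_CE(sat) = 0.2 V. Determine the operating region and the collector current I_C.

Assume active: I_B = (7.9 − 0.7)/(15 + 101×0.12) = 0.265 mA, I_C = β·I_B = 26.5 mA.
Then V_CE = 11 − 26.5×0.56 − 26.8×0.12 = -7.08 V < 0.2 V — the active assumption fails.
Re-solve with V_CE = 0.2 V. KCL at the emitter: V_E/R_E = (V_BB−0.7−V_E)/R_B + (V_CC−0.2−V_E)/R_C, giving V_E = 1.94 V.
I_C = (V_CC − 0.2 − V_E)/R_C = (10.8 − 1.94)/0.56 = 15.8 mA.
Check: I_B = (7.2 − 1.94)/15 = 0.351 mA, and β·I_B = 35.1 mA > I_C, confirming saturation.

saturation; I_C ≈ 16 mA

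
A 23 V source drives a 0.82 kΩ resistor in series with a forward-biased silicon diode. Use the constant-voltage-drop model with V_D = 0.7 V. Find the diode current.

KVL around the loop: 23 = V_D + I·R = 0.7 + I × 0.82 kΩ.
So I = (23 − 0.7) / 0.82 kΩ = 22.3 / 0.82 = 27.2 mA.

I ≈ 27 mA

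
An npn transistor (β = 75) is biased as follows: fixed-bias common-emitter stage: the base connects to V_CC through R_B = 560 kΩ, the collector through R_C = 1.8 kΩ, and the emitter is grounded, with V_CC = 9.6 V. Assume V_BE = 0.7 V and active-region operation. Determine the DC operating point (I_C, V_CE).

Base loop: V_CC = I_B·R_B + V_BE, so I_B = (9.6 − 0.7)/560 kΩ = 0.0159 mA.
In the active region I_C = β·I_B = 75 × 0.0159 = 1.19 mA.
Collector loop: V_CE = V_CC − I_C·R_C = 9.6 − 1.19×1.8 = 7.45 V.
Since V_CE = 7.45 V > V_CE(sat) ≈ 0.2 V, the transistor is in the active region as assumed.

I_C ≈ 1.2 mA, V_CE ≈ 7.5 V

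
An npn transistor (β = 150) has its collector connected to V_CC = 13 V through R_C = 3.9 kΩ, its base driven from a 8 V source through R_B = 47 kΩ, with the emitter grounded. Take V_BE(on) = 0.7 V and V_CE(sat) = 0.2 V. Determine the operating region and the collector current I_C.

saturation; I_C ≈ 3.3 mA

Assume active: I_B = (8 − 0.7)/47 = 0.155 mA, giving I_C = β·I_B = 23.3 mA.
But then V_CE = 13 − 23.3×3.9 = -77.9 V < V_CE(sat) = 0.2 V — impossible in the active region.
So the transistor is saturated. With V_CE = 0.2 V, I_C = (V_CC − 0.2)/R_C = 12.8/3.9 = 3.28 mA.
Check: β·I_B = 23.3 mA > I_C = 3.28 mA, confirming saturation.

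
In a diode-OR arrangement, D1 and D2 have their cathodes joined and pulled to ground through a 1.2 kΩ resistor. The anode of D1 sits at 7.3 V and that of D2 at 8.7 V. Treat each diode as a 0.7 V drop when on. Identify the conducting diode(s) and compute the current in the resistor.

Only D2 conducts; I_R ≈ 6.7 mA

Assume both conduct. Then node N would need to be at both 7.3−0.7 = 6.6 V and 8.7−0.7 = 8 V, which is impossible.
Assume only D2 conducts: V_N = 8.7 − 0.7 = 8 V, so I_R = 8/1.2 = 6.67 mA.
Check D1: its anode-to-cathode voltage is 7.3 − 8 = -0.7 V < 0.7 V, so it is off. The assumption is consistent.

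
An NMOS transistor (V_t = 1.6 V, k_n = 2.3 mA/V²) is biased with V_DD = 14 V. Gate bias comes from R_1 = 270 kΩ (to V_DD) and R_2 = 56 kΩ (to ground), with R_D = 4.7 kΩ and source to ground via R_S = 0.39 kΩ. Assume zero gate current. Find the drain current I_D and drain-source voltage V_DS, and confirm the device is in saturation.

V_G = V_DD·R_2/(R_1+R_2) = 14×56/326 = 2.4 V.
Assume saturation: I_D = (k_n/2)(V_GS − V_t)² with V_GS = V_G − I_D·R_S = 2.4 − 0.39·I_D.
Substituting gives 0.175·I_D² − 1.72·I_D + 0.745 = 0, with roots I_D = 0.454 or 9.39 mA.
The root I_D = 9.39 mA gives V_GS = -1.26 V ≤ V_t, so take I_D = 0.454 mA.
Then V_GS = 2.23 V and V_DS = V_DD − I_D(R_D+R_S) = 14 − 0.454×5.09 = 11.7 V.
Saturation requires V_DS ≥ V_GS − V_t = 0.628 V; 11.7 ≥ 0.628 ✓.

I_D ≈ 0.45 mA, V_DS ≈ 12 V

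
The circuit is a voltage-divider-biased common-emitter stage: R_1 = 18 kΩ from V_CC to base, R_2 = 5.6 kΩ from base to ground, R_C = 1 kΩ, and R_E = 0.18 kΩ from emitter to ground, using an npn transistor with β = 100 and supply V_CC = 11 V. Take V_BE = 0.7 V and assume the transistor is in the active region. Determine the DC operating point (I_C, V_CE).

I_C ≈ 8.5 mA, V_CE ≈ 0.95 V

Thevenize the base divider: V_Th = V_CC·R_2/(R_1+R_2) = 11×5.6/23.6 = 2.61 V, R_Th = R_1‖R_2 = 4.27 kΩ.
Base-emitter loop: V_Th = I_B·R_Th + V_BE + (β+1)I_B·R_E, so I_B = (2.61 − 0.7) / (4.27 + 101×0.18) = 0.0851 mA.
I_C = β·I_B = 100×0.0851 = 8.51 mA, and I_E = (β+1)I_B = 8.59 mA.
V_CE = V_CC − I_C·R_C − I_E·R_E = 11 − 8.51×1 − 8.59×0.18 = 0.945 V.
V_CE = 0.945 V > 0.2 V confirms active-region operation.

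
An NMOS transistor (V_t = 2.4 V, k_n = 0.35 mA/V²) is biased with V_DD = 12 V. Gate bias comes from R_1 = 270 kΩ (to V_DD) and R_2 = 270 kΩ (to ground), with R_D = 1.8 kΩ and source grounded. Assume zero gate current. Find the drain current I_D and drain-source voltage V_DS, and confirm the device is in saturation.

V_G = V_DD·R_2/(R_1+R_2) = 12×270/540 = 6 V. With the source grounded, V_GS = V_G = 6 V.
Assume saturation: I_D = (k_n/2)(V_GS − V_t)² = (0.35/2)×(6 − 2.4)² = 0.175×3.6² = 2.27 mA.
V_DS = V_DD − I_D·R_D = 12 − 2.27×1.8 = 7.92 V.
Saturation requires V_DS ≥ V_GS − V_t = 3.6 V; 7.92 ≥ 3.6 ✓.

I_D ≈ 2.3 mA, V_DS ≈ 7.9 V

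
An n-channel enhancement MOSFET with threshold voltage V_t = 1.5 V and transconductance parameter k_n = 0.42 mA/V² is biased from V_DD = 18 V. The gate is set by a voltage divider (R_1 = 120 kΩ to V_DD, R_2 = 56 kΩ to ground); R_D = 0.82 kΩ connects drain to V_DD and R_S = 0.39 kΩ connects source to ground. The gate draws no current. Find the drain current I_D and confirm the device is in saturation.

V_G = V_DD·R_2/(R_1+R_2) = 18×56/176 = 5.73 V.
Assume saturation: I_D = (k_n/2)(V_GS − V_t)² with V_GS = V_G − I_D·R_S = 5.73 − 0.39·I_D.
Substituting gives 0.0319·I_D² − 1.69·I_D + 3.75 = 0, with roots I_D = 2.32 or 50.7 mA.
The root I_D = 50.7 mA gives V_GS = -14 V ≤ V_t, so take I_D = 2.32 mA.
Then V_GS = 4.82 V and V_DS = V_DD − I_D(R_D+R_S) = 18 − 2.32×1.21 = 15.2 V.
Saturation requires V_DS ≥ V_GS − V_t = 3.32 V; 15.2 ≥ 3.32 ✓.

I_D ≈ 2.3 mA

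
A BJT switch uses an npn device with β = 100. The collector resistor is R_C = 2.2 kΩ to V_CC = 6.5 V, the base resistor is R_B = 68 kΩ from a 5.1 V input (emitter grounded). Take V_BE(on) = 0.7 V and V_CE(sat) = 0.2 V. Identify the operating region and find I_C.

Assume active: I_B = (5.1 − 0.7)/68 = 0.0647 mA, giving I_C = β·I_B = 6.47 mA.
But then V_CE = 6.5 − 6.47×2.2 = -7.74 V < V_CE(sat) = 0.2 V — impossible in the active region.
So the transistor is saturated. With V_CE = 0.2 V, I_C = (V_CC − 0.2)/R_C = 6.3/2.2 = 2.86 mA.
Check: β·I_B = 6.47 mA > I_C = 2.86 mA, confirming saturation.

saturation; I_C ≈ 2.9 mA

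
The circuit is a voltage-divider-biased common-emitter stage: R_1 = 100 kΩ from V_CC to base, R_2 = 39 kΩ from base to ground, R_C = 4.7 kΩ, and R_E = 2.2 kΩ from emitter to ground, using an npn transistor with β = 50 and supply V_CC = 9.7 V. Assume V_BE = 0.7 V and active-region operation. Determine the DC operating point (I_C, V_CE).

I_C ≈ 0.72 mA, V_CE ≈ 4.7 V

Thevenize the base divider: V_Th = V_CC·R_2/(R_1+R_2) = 9.7×39/139 = 2.72 V, R_Th = R_1‖R_2 = 28.1 kΩ.
Base-emitter loop: V_Th = I_B·R_Th + V_BE + (β+1)I_B·R_E, so I_B = (2.72 − 0.7) / (28.1 + 51×2.2) = 0.0144 mA.
I_C = β·I_B = 50×0.0144 = 0.721 mA, and I_E = (β+1)I_B = 0.735 mA.
V_CE = V_CC − I_C·R_C − I_E·R_E = 9.7 − 0.721×4.7 − 0.735×2.2 = 4.7 V.
V_CE = 4.7 V > 0.2 V confirms active-region operation.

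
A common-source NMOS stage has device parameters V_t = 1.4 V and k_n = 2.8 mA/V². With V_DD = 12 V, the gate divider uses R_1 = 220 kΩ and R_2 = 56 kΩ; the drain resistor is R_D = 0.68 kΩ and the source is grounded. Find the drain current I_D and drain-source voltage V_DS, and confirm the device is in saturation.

V_G = V_DD·R_2/(R_1+R_2) = 12×56/276 = 2.43 V. With the source grounded, V_GS = V_G = 2.43 V.
Assume saturation: I_D = (k_n/2)(V_GS − V_t)² = (2.8/2)×(2.43 − 1.4)² = 1.4×1.03² = 1.5 mA.
V_DS = V_DD − I_D·R_D = 12 − 1.5×0.68 = 11 V.
Saturation requires V_DS ≥ V_GS − V_t = 1.03 V; 11 ≥ 1.03 ✓.

I_D ≈ 1.5 mA, V_DS ≈ 11 V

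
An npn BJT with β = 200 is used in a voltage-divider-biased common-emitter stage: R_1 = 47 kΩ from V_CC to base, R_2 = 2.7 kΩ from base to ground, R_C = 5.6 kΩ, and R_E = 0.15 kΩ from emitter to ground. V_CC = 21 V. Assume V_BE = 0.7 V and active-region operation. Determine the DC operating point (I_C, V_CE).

I_C ≈ 2.7 mA, V_CE ≈ 5.5 V

Thevenize the base divider: V_Th = V_CC·R_2/(R_1+R_2) = 21×2.7/49.7 = 1.14 V, R_Th = R_1‖R_2 = 2.55 kΩ.
Base-emitter loop: V_Th = I_B·R_Th + V_BE + (β+1)I_B·R_E, so I_B = (1.14 − 0.7) / (2.55 + 201×0.15) = 0.0135 mA.
I_C = β·I_B = 200×0.0135 = 2.7 mA, and I_E = (β+1)I_B = 2.71 mA.
V_CE = V_CC − I_C·R_C − I_E·R_E = 21 − 2.7×5.6 − 2.71×0.15 = 5.5 V.
V_CE = 5.5 V > 0.2 V confirms active-region operation.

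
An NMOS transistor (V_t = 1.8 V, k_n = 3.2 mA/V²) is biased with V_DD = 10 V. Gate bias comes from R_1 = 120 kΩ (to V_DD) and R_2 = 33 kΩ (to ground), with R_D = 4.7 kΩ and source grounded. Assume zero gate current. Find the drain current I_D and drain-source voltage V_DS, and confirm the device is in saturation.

I_D ≈ 0.2 mA, V_DS ≈ 9 V

V_G = V_DD·R_2/(R_1+R_2) = 10×33/153 = 2.16 V. With the source grounded, V_GS = V_G = 2.16 V.
Assume saturation: I_D = (k_n/2)(V_GS − V_t)² = (3.2/2)×(2.16 − 1.8)² = 1.6×0.357² = 0.204 mA.
V_DS = V_DD − I_D·R_D = 10 − 0.204×4.7 = 9.04 V.
Saturation requires V_DS ≥ V_GS − V_t = 0.357 V; 9.04 ≥ 0.357 ✓.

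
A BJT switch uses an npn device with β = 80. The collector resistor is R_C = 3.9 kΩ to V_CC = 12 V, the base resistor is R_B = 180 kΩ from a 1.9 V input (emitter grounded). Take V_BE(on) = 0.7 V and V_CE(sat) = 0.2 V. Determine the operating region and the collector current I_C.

active; I_C ≈ 0.53 mA

Assume active. Base-emitter loop: I_B = (V_BB − V_BE)/R_B = (1.9 − 0.7)/180 = 0.00667 mA.
I_C = β·I_B = 80×0.00667 = 0.533 mA.
V_CE = V_CC − I_C·R_C = 12 − 0.533×3.9 = 9.92 V > V_CE(sat), so the active-region assumption holds.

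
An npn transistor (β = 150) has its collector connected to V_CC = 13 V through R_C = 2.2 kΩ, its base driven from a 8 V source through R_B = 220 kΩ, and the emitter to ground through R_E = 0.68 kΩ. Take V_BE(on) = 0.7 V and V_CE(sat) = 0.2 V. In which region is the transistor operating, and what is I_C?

active; I_C ≈ 3.4 mA

Assume active. Base-emitter loop: I_B = (V_BB − V_BE)/(R_B + (β+1)R_E) = (8 − 0.7)/(220 + 151×0.68) = 0.0226 mA.
I_C = β·I_B = 150×0.0226 = 3.39 mA.
V_CE = V_CC − I_C·R_C − I_E·R_E = 13 − 3.39×2.2 − 3.42×0.68 = 3.21 V > V_CE(sat), so the active-region assumption holds.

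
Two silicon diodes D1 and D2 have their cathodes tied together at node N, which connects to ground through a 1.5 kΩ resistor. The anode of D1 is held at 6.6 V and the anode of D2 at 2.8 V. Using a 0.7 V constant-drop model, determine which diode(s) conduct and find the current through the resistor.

Assume both conduct. Then node N would need to be at both 6.6−0.7 = 5.9 V and 2.8−0.7 = 2.1 V, which is impossible.
Assume only D1 conducts: V_N = 6.6 − 0.7 = 5.9 V, so I_R = 5.9/1.5 = 3.93 mA.
Check D2: its anode-to-cathode voltage is 2.8 − 5.9 = -3.1 V < 0.7 V, so it is off. The assumption is consistent.

Only D1 conducts; I_R ≈ 3.9 mA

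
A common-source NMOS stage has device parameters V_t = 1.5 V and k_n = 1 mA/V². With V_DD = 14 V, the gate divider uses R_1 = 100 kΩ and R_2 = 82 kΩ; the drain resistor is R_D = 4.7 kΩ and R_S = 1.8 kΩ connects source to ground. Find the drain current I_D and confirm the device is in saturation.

I_D ≈ 1.7 mA

V_G = V_DD·R_2/(R_1+R_2) = 14×82/182 = 6.31 V.
Assume saturation: I_D = (k_n/2)(V_GS − V_t)² with V_GS = V_G − I_D·R_S = 6.31 − 1.8·I_D.
Substituting gives 1.62·I_D² − 9.65·I_D + 11.6 = 0, with roots I_D = 1.66 or 4.3 mA.
The root I_D = 4.3 mA gives V_GS = -1.43 V ≤ V_t, so take I_D = 1.66 mA.
Then V_GS = 3.32 V and V_DS = V_DD − I_D(R_D+R_S) = 14 − 1.66×6.5 = 3.22 V.
Saturation requires V_DS ≥ V_GS − V_t = 1.82 V; 3.22 ≥ 1.82 ✓.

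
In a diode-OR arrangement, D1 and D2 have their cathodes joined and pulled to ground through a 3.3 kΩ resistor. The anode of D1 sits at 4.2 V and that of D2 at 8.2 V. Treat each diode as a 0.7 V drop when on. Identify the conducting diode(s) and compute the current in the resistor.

Only D2 conducts; I_R ≈ 2.3 mA

Assume both conduct. Then node N would need to be at both 4.2−0.7 = 3.5 V and 8.2−0.7 = 7.5 V, which is impossible.
Assume only D2 conducts: V_N = 8.2 − 0.7 = 7.5 V, so I_R = 7.5/3.3 = 2.27 mA.
Check D1: its anode-to-cathode voltage is 4.2 − 7.5 = -3.3 V < 0.7 V, so it is off. The assumption is consistent.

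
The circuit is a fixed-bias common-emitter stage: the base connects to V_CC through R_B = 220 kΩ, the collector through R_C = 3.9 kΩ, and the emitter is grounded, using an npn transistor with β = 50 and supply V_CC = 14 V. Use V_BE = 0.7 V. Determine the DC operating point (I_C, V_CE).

Base loop: V_CC = I_B·R_B + V_BE, so I_B = (14 − 0.7)/220 kΩ = 0.0605 mA.
In the active region I_C = β·I_B = 50 × 0.0605 = 3.02 mA.
Collector loop: V_CE = V_CC − I_C·R_C = 14 − 3.02×3.9 = 2.21 V.
Since V_CE = 2.21 V > V_CE(sat) ≈ 0.2 V, the transistor is in the active region as assumed.

I_C ≈ 3 mA, V_CE ≈ 2.2 V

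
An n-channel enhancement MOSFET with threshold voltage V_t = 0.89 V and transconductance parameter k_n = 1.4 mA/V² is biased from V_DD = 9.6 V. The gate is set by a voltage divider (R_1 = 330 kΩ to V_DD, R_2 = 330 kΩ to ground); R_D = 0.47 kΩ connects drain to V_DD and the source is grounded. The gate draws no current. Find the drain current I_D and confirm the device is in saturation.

I_D ≈ 11 mA

V_G = V_DD·R_2/(R_1+R_2) = 9.6×330/660 = 4.8 V. With the source grounded, V_GS = V_G = 4.8 V.
Assume saturation: I_D = (k_n/2)(V_GS − V_t)² = (1.4/2)×(4.8 − 0.89)² = 0.7×3.91² = 10.7 mA.
V_DS = V_DD − I_D·R_D = 9.6 − 10.7×0.47 = 4.57 V.
Saturation requires V_DS ≥ V_GS − V_t = 3.91 V; 4.57 ≥ 3.91 ✓.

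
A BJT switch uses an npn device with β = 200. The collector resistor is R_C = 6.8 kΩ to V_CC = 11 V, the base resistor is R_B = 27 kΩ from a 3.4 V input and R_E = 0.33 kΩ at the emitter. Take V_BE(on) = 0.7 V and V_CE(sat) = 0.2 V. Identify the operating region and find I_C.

saturation; I_C ≈ 1.5 mA

Assume active: I_B = (3.4 − 0.7)/(27 + 201×0.33) = 0.0289 mA, I_C = β·I_B = 5.79 mA.
Then V_CE = 11 − 5.79×6.8 − 5.81×0.33 = -30.3 V < 0.2 V — the active assumption fails.
Re-solve with V_CE = 0.2 V. KCL at the emitter: V_E/R_E = (V_BB−0.7−V_E)/R_B + (V_CC−0.2−V_E)/R_C, giving V_E = 0.525 V.
I_C = (V_CC − 0.2 − V_E)/R_C = (10.8 − 0.525)/6.8 = 1.51 mA.
Check: I_B = (2.7 − 0.525)/27 = 0.0805 mA, and β·I_B = 16.1 mA > I_C, confirming saturation.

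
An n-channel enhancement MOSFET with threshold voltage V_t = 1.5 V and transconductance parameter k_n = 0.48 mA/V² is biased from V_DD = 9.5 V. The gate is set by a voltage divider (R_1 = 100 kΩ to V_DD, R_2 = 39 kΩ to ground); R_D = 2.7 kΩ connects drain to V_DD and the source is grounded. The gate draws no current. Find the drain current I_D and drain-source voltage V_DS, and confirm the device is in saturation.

V_G = V_DD·R_2/(R_1+R_2) = 9.5×39/139 = 2.67 V. With the source grounded, V_GS = V_G = 2.67 V.
Assume saturation: I_D = (k_n/2)(V_GS − V_t)² = (0.48/2)×(2.67 − 1.5)² = 0.24×1.17² = 0.326 mA.
V_DS = V_DD − I_D·R_D = 9.5 − 0.326×2.7 = 8.62 V.
Saturation requires V_DS ≥ V_GS − V_t = 1.17 V; 8.62 ≥ 1.17 ✓.

I_D ≈ 0.33 mA, V_DS ≈ 8.6 V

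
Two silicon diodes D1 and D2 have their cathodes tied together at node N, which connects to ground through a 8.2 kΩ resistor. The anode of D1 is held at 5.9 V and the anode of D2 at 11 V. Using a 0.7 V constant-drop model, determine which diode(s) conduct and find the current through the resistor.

Only D2 conducts; I_R ≈ 1.3 mA

Assume both conduct. Then node N would need to be at both 5.9−0.7 = 5.2 V and 11−0.7 = 10.3 V, which is impossible.
Assume only D2 conducts: V_N = 11 − 0.7 = 10.3 V, so I_R = 10.3/8.2 = 1.26 mA.
Check D1: its anode-to-cathode voltage is 5.9 − 10.3 = -4.4 V < 0.7 V, so it is off. The assumption is consistent.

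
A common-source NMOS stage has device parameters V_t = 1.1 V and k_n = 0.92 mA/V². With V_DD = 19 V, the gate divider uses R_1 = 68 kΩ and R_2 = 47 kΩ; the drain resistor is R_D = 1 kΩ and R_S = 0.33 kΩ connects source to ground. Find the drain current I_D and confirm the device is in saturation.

V_G = V_DD·R_2/(R_1+R_2) = 19×47/115 = 7.77 V.
Assume saturation: I_D = (k_n/2)(V_GS − V_t)² with V_GS = V_G − I_D·R_S = 7.77 − 0.33·I_D.
Substituting gives 0.0501·I_D² − 3.02·I_D + 20.4 = 0, with roots I_D = 7.76 or 52.6 mA.
The root I_D = 52.6 mA gives V_GS = -9.59 V ≤ V_t, so take I_D = 7.76 mA.
Then V_GS = 5.21 V and V_DS = V_DD − I_D(R_D+R_S) = 19 − 7.76×1.33 = 8.69 V.
Saturation requires V_DS ≥ V_GS − V_t = 4.11 V; 8.69 ≥ 4.11 ✓.

I_D ≈ 7.8 mA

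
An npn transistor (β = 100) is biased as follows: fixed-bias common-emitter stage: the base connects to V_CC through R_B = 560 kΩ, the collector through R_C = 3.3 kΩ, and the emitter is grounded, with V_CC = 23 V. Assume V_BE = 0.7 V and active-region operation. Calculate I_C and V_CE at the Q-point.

Base loop: V_CC = I_B·R_B + V_BE, so I_B = (23 − 0.7)/560 kΩ = 0.0398 mA.
In the active region I_C = β·I_B = 100 × 0.0398 = 3.98 mA.
Collector loop: V_CE = V_CC − I_C·R_C = 23 − 3.98×3.3 = 9.86 V.
Since V_CE = 9.86 V > V_CE(sat) ≈ 0.2 V, the transistor is in the active region as assumed.

I_C ≈ 4 mA, V_CE ≈ 9.9 V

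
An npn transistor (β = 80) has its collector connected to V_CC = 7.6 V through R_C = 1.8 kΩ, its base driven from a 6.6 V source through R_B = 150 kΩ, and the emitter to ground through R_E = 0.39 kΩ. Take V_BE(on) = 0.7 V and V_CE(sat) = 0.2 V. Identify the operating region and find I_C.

active; I_C ≈ 2.6 mA

Assume active. Base-emitter loop: I_B = (V_BB − V_BE)/(R_B + (β+1)R_E) = (6.6 − 0.7)/(150 + 81×0.39) = 0.0325 mA.
I_C = β·I_B = 80×0.0325 = 2.6 mA.
V_CE = V_CC − I_C·R_C − I_E·R_E = 7.6 − 2.6×1.8 − 2.63×0.39 = 1.89 V > V_CE(sat), so the active-region assumption holds.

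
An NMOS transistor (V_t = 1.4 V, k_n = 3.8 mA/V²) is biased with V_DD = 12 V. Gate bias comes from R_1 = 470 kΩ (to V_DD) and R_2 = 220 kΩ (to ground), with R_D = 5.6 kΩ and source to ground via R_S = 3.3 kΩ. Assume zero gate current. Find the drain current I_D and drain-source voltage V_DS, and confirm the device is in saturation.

I_D ≈ 0.57 mA, V_DS ≈ 6.9 V

V_G = V_DD·R_2/(R_1+R_2) = 12×220/690 = 3.83 V.
Assume saturation: I_D = (k_n/2)(V_GS − V_t)² with V_GS = V_G − I_D·R_S = 3.83 − 3.3·I_D.
Substituting gives 20.7·I_D² − 31.4·I_D + 11.2 = 0, with roots I_D = 0.569 or 0.949 mA.
The root I_D = 0.949 mA gives V_GS = 0.693 V ≤ V_t, so take I_D = 0.569 mA.
Then V_GS = 1.95 V and V_DS = V_DD − I_D(R_D+R_S) = 12 − 0.569×8.9 = 6.93 V.
Saturation requires V_DS ≥ V_GS − V_t = 0.547 V; 6.93 ≥ 0.547 ✓.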